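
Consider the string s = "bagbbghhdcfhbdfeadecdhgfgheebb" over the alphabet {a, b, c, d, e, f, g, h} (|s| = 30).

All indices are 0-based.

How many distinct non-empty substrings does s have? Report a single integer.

441

rank→(start, suffix):
  0 → (16, 'adecdhgfgheebb')
  1 → (1, 'agbbghhdcfhbdfeadecdhgfgheebb')
  2 → (29, 'b')
  3 → (0, 'bagbbghhdcfhbdfeadecdhgfgheebb')
  4 → (28, 'bb')
  5 → (3, 'bbghhdcfhbdfeadecdhgfgheebb')
  6 → (12, 'bdfeadecdhgfgheebb')
  7 → (4, 'bghhdcfhbdfeadecdhgfgheebb')
  8 → (19, 'cdhgfgheebb')
  9 → (9, 'cfhbdfeadecdhgfgheebb')
  10 → (8, 'dcfhbdfeadecdhgfgheebb')
  11 → (17, 'decdhgfgheebb')
  12 → (13, 'dfeadecdhgfgheebb')
  13 → (20, 'dhgfgheebb')
  14 → (15, 'eadecdhgfgheebb')
  15 → (27, 'ebb')
  16 → (18, 'ecdhgfgheebb')
  17 → (26, 'eebb')
  18 → (14, 'feadecdhgfgheebb')
  19 → (23, 'fgheebb')
  20 → (10, 'fhbdfeadecdhgfgheebb')
  21 → (2, 'gbbghhdcfhbdfeadecdhgfgheebb')
  22 → (22, 'gfgheebb')
  23 → (24, 'gheebb')
  24 → (5, 'ghhdcfhbdfeadecdhgfgheebb')
  25 → (11, 'hbdfeadecdhgfgheebb')
  26 → (7, 'hdcfhbdfeadecdhgfgheebb')
  27 → (25, 'heebb')
  28 → (21, 'hgfgheebb')
  29 → (6, 'hhdcfhbdfeadecdhgfgheebb')

SA = [16, 1, 29, 0, 28, 3, 12, 4, 19, 9, 8, 17, 13, 20, 15, 27, 18, 26, 14, 23, 10, 2, 22, 24, 5, 11, 7, 25, 21, 6]
rank  pair      lcp
   1  s[16:],s[1:]  1  'a'
   2  s[1:],s[29:]  0  ''
   3  s[29:],s[0:]  1  'b'
   4  s[0:],s[28:]  1  'b'
   5  s[28:],s[3:]  2  'bb'
   6  s[3:],s[12:]  1  'b'
   7  s[12:],s[4:]  1  'b'
   8  s[4:],s[19:]  0  ''
   9  s[19:],s[9:]  1  'c'
  10  s[9:],s[8:]  0  ''
  11  s[8:],s[17:]  1  'd'
  12  s[17:],s[13:]  1  'd'
  13  s[13:],s[20:]  1  'd'
  14  s[20:],s[15:]  0  ''
  15  s[15:],s[27:]  1  'e'
  16  s[27:],s[18:]  1  'e'
  17  s[18:],s[26:]  1  'e'
  18  s[26:],s[14:]  0  ''
  19  s[14:],s[23:]  1  'f'
  20  s[23:],s[10:]  1  'f'
  21  s[10:],s[2:]  0  ''
  22  s[2:],s[22:]  1  'g'
  23  s[22:],s[24:]  1  'g'
  24  s[24:],s[5:]  2  'gh'
  25  s[5:],s[11:]  0  ''
  26  s[11:],s[7:]  1  'h'
  27  s[7:],s[25:]  1  'h'
  28  s[25:],s[21:]  1  'h'
  29  s[21:],s[6:]  1  'h'

n(n+1)/2 = 30·31/2 = 465
Σ LCP = 0 + 1 + 0 + 1 + 1 + 2 + 1 + 1 + 0 + 1 + 0 + 1 + 1 + 1 + 0 + 1 + 1 + 1 + 0 + 1 + 1 + 0 + 1 + 1 + 2 + 0 + 1 + 1 + 1 + 1 = 24
distinct = 465 − 24 = 441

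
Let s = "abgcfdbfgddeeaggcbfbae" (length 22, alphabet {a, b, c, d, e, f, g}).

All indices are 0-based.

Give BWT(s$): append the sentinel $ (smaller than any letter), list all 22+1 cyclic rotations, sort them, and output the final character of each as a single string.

rank  rotation                 last
    0  $abgcfdbfgddeeaggcbfbae  e
    1  abgcfdbfgddeeaggcbfbae$  $
    2  ae$abgcfdbfgddeeaggcbfb  b
    3  aggcbfbae$abgcfdbfgddee  e
    4  bae$abgcfdbfgddeeaggcbf  f
    5  bfbae$abgcfdbfgddeeaggc  c
    6  bfgddeeaggcbfbae$abgcfd  d
    7  bgcfdbfgddeeaggcbfbae$a  a
    8  cbfbae$abgcfdbfgddeeagg  g
    9  cfdbfgddeeaggcbfbae$abg  g
   10  dbfgddeeaggcbfbae$abgcf  f
   11  ddeeaggcbfbae$abgcfdbfg  g
   12  deeaggcbfbae$abgcfdbfgd  d
   13  e$abgcfdbfgddeeaggcbfba  a
   14  eaggcbfbae$abgcfdbfgdde  e
   15  eeaggcbfbae$abgcfdbfgdd  d
   16  fbae$abgcfdbfgddeeaggcb  b
   17  fdbfgddeeaggcbfbae$abgc  c
   18  fgddeeaggcbfbae$abgcfdb  b
   19  gcbfbae$abgcfdbfgddeeag  g
   20  gcfdbfgddeeaggcbfbae$ab  b
   21  gddeeaggcbfbae$abgcfdbf  f
   22  ggcbfbae$abgcfdbfgddeea  a

e$befcdaggfgdaedbcbgbfa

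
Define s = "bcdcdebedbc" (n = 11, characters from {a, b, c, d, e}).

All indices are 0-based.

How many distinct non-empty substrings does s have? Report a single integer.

57

rank→(start, suffix):
  0 → (9, 'bc')
  1 → (0, 'bcdcdebedbc')
  2 → (6, 'bedbc')
  3 → (10, 'c')
  4 → (1, 'cdcdebedbc')
  5 → (3, 'cdebedbc')
  6 → (8, 'dbc')
  7 → (2, 'dcdebedbc')
  8 → (4, 'debedbc')
  9 → (5, 'ebedbc')
  10 → (7, 'edbc')

SA = [9, 0, 6, 10, 1, 3, 8, 2, 4, 5, 7]
rank  pair      lcp
   1  s[9:],s[0:]  2  'bc'
   2  s[0:],s[6:]  1  'b'
   3  s[6:],s[10:]  0  ''
   4  s[10:],s[1:]  1  'c'
   5  s[1:],s[3:]  2  'cd'
   6  s[3:],s[8:]  0  ''
   7  s[8:],s[2:]  1  'd'
   8  s[2:],s[4:]  1  'd'
   9  s[4:],s[5:]  0  ''
  10  s[5:],s[7:]  1  'e'

n(n+1)/2 = 11·12/2 = 66
Σ LCP = 0 + 2 + 1 + 0 + 1 + 2 + 0 + 1 + 1 + 0 + 1 = 9
distinct = 66 − 9 = 57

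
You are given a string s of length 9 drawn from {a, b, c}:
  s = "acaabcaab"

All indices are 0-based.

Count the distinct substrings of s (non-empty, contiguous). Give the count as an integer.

33

rank→(start, suffix):
  0 → (6, 'aab')
  1 → (2, 'aabcaab')
  2 → (7, 'ab')
  3 → (3, 'abcaab')
  4 → (0, 'acaabcaab')
  5 → (8, 'b')
  6 → (4, 'bcaab')
  7 → (5, 'caab')
  8 → (1, 'caabcaab')

SA = [6, 2, 7, 3, 0, 8, 4, 5, 1]
i: (SA[i-1],SA[i]) lcp shared
  1: (6,2) 3 'aab'
  2: (2,7) 1 'a'
  3: (7,3) 2 'ab'
  4: (3,0) 1 'a'
  5: (0,8) 0 ''
  6: (8,4) 1 'b'
  7: (4,5) 0 ''
  8: (5,1) 4 'caab'

n(n+1)/2 = 9·10/2 = 45
Σ LCP = 0 + 3 + 1 + 2 + 1 + 0 + 1 + 0 + 4 = 12
distinct = 45 − 12 = 33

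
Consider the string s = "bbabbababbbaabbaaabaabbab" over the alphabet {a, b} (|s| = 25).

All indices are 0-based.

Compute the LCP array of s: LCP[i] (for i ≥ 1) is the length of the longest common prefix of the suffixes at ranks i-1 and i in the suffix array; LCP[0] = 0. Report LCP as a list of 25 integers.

rank | idx | suffix
   0 |  15 | aaabaabbab
   1 |  16 | aabaabbab
   2 |  11 | aabbaaabaabbab
   3 |  19 | aabbab
   4 |  23 | ab
   5 |  17 | abaabbab
   6 |   5 | ababbbaabbaaabaabbab
   7 |  12 | abbaaabaabbab
   8 |  20 | abbab
   9 |   2 | abbababbbaabbaaabaabbab
  10 |   7 | abbbaabbaaabaabbab
  11 |  24 | b
  12 |  14 | baaabaabbab
  13 |  10 | baabbaaabaabbab
  14 |  18 | baabbab
  15 |  22 | bab
  16 |   4 | bababbbaabbaaabaabbab
  17 |   1 | babbababbbaabbaaabaabbab
  18 |   6 | babbbaabbaaabaabbab
  19 |  13 | bbaaabaabbab
  20 |   9 | bbaabbaaabaabbab
  21 |  21 | bbab
  22 |   3 | bbababbbaabbaaabaabbab
  23 |   0 | bbabbababbbaabbaaabaabbab
  24 |   8 | bbbaabbaaabaabbab

SA = [15, 16, 11, 19, 23, 17, 5, 12, 20, 2, 7, 24, 14, 10, 18, 22, 4, 1, 6, 13, 9, 21, 3, 0, 8]
[i] adj suffixes → lcp
  [1] 15/16 → 2 ('aa')
  [2] 16/11 → 3 ('aab')
  [3] 11/19 → 5 ('aabba')
  [4] 19/23 → 1 ('a')
  [5] 23/17 → 2 ('ab')
  [6] 17/5 → 3 ('aba')
  [7] 5/12 → 2 ('ab')
  [8] 12/20 → 4 ('abba')
  [9] 20/2 → 5 ('abbab')
  [10] 2/7 → 3 ('abb')
  [11] 7/24 → 0 ('')
  [12] 24/14 → 1 ('b')
  [13] 14/10 → 3 ('baa')
  [14] 10/18 → 6 ('baabba')
  [15] 18/22 → 2 ('ba')
  [16] 22/4 → 3 ('bab')
  [17] 4/1 → 3 ('bab')
  [18] 1/6 → 4 ('babb')
  [19] 6/13 → 1 ('b')
  [20] 13/9 → 4 ('bbaa')
  [21] 9/21 → 3 ('bba')
  [22] 21/3 → 4 ('bbab')
  [23] 3/0 → 4 ('bbab')
  [24] 0/8 → 2 ('bb')

[0, 2, 3, 5, 1, 2, 3, 2, 4, 5, 3, 0, 1, 3, 6, 2, 3, 3, 4, 1, 4, 3, 4, 4, 2]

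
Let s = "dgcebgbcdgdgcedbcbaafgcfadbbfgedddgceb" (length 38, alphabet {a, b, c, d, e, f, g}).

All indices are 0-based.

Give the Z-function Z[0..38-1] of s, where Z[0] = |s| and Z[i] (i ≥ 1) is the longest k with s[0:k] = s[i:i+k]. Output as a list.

Z[0]=38
i=1: i≥r, start 0; Z[1]=0
i=2: i≥r, start 0; Z[2]=0
i=3: i≥r, start 0; Z[3]=0
i=4: i≥r, start 0; Z[4]=0
i=5: i≥r, start 0; Z[5]=0
i=6: i≥r, start 0; Z[6]=0
i=7: i≥r, start 0; Z[7]=0
i=8: i≥r, start 0; Z[8]=2 extend→box=[8,10)
i=9: min(r-i=1, Z[1]=0)=0; Z[9]=0
i=10: i≥r, start 0; Z[10]=4 extend→box=[10,14)
i=11: min(r-i=3, Z[1]=0)=0; Z[11]=0
i=12: min(r-i=2, Z[2]=0)=0; Z[12]=0
i=13: min(r-i=1, Z[3]=0)=0; Z[13]=0
i=14: i≥r, start 0; Z[14]=1 extend→box=[14,15)
i=15: i≥r, start 0; Z[15]=0
i=16: i≥r, start 0; Z[16]=0
i=17: i≥r, start 0; Z[17]=0
i=18: i≥r, start 0; Z[18]=0
i=19: i≥r, start 0; Z[19]=0
i=20: i≥r, start 0; Z[20]=0
i=21: i≥r, start 0; Z[21]=0
i=22: i≥r, start 0; Z[22]=0
i=23: i≥r, start 0; Z[23]=0
i=24: i≥r, start 0; Z[24]=0
i=25: i≥r, start 0; Z[25]=1 extend→box=[25,26)
i=26: i≥r, start 0; Z[26]=0
i=27: i≥r, start 0; Z[27]=0
i=28: i≥r, start 0; Z[28]=0
i=29: i≥r, start 0; Z[29]=0
i=30: i≥r, start 0; Z[30]=0
i=31: i≥r, start 0; Z[31]=1 extend→box=[31,32)
i=32: i≥r, start 0; Z[32]=1 extend→box=[32,33)
i=33: i≥r, start 0; Z[33]=5 extend→box=[33,38)
i=34: min(r-i=4, Z[1]=0)=0; Z[34]=0
i=35: min(r-i=3, Z[2]=0)=0; Z[35]=0
i=36: min(r-i=2, Z[3]=0)=0; Z[36]=0
i=37: min(r-i=1, Z[4]=0)=0; Z[37]=0

[38, 0, 0, 0, 0, 0, 0, 0, 2, 0, 4, 0, 0, 0, 1, 0, 0, 0, 0, 0, 0, 0, 0, 0, 0, 1, 0, 0, 0, 0, 0, 1, 1, 5, 0, 0, 0, 0]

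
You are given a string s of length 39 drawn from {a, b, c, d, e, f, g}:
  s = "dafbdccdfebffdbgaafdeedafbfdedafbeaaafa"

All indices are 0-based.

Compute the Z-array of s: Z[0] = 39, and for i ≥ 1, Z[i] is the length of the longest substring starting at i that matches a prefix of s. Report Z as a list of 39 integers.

[39, 0, 0, 0, 1, 0, 0, 1, 0, 0, 0, 0, 0, 1, 0, 0, 0, 0, 0, 1, 0, 0, 4, 0, 0, 0, 0, 1, 0, 4, 0, 0, 0, 0, 0, 0, 0, 0, 0]

Z[0]=39
i=1: fresh scan; Z[1]=0
i=2: fresh scan; Z[2]=0
i=3: fresh scan; Z[3]=0
i=4: fresh scan; Z[4]=1 extend→box=[4,5)
i=5: fresh scan; Z[5]=0
i=6: fresh scan; Z[6]=0
i=7: fresh scan; Z[7]=1 extend→box=[7,8)
i=8: fresh scan; Z[8]=0
i=9: fresh scan; Z[9]=0
i=10: fresh scan; Z[10]=0
i=11: fresh scan; Z[11]=0
i=12: fresh scan; Z[12]=0
i=13: fresh scan; Z[13]=1 extend→box=[13,14)
i=14: fresh scan; Z[14]=0
i=15: fresh scan; Z[15]=0
i=16: fresh scan; Z[16]=0
i=17: fresh scan; Z[17]=0
i=18: fresh scan; Z[18]=0
i=19: fresh scan; Z[19]=1 extend→box=[19,20)
i=20: fresh scan; Z[20]=0
i=21: fresh scan; Z[21]=0
i=22: fresh scan; Z[22]=4 extend→box=[22,26)
i=23: min(r-i=3, Z[1]=0)=0; Z[23]=0
i=24: min(r-i=2, Z[2]=0)=0; Z[24]=0
i=25: min(r-i=1, Z[3]=0)=0; Z[25]=0
i=26: fresh scan; Z[26]=0
i=27: fresh scan; Z[27]=1 extend→box=[27,28)
i=28: fresh scan; Z[28]=0
i=29: fresh scan; Z[29]=4 extend→box=[29,33)
i=30: min(r-i=3, Z[1]=0)=0; Z[30]=0
i=31: min(r-i=2, Z[2]=0)=0; Z[31]=0
i=32: min(r-i=1, Z[3]=0)=0; Z[32]=0
i=33: fresh scan; Z[33]=0
i=34: fresh scan; Z[34]=0
i=35: fresh scan; Z[35]=0
i=36: fresh scan; Z[36]=0
i=37: fresh scan; Z[37]=0
i=38: fresh scan; Z[38]=0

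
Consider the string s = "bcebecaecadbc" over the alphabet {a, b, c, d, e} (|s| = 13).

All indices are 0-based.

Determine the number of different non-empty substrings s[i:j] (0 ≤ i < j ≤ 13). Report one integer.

sorted suffixes:
  #0 SA[0]=9  'adbc'
  #1 SA[1]=6  'aecadbc'
  #2 SA[2]=11  'bc'
  #3 SA[3]=0  'bcebecaecadbc'
  #4 SA[4]=3  'becaecadbc'
  #5 SA[5]=12  'c'
  #6 SA[6]=8  'cadbc'
  #7 SA[7]=5  'caecadbc'
  #8 SA[8]=1  'cebecaecadbc'
  #9 SA[9]=10  'dbc'
  #10 SA[10]=2  'ebecaecadbc'
  #11 SA[11]=7  'ecadbc'
  #12 SA[12]=4  'ecaecadbc'

SA = [9, 6, 11, 0, 3, 12, 8, 5, 1, 10, 2, 7, 4]
[i] adj suffixes → lcp
  [1] 9/6 → 1 ('a')
  [2] 6/11 → 0 ('')
  [3] 11/0 → 2 ('bc')
  [4] 0/3 → 1 ('b')
  [5] 3/12 → 0 ('')
  [6] 12/8 → 1 ('c')
  [7] 8/5 → 2 ('ca')
  [8] 5/1 → 1 ('c')
  [9] 1/10 → 0 ('')
  [10] 10/2 → 0 ('')
  [11] 2/7 → 1 ('e')
  [12] 7/4 → 3 ('eca')

n(n+1)/2 = 13·14/2 = 91
Σ LCP = 0 + 1 + 0 + 2 + 1 + 0 + 1 + 2 + 1 + 0 + 0 + 1 + 3 = 12
distinct = 91 − 12 = 79

79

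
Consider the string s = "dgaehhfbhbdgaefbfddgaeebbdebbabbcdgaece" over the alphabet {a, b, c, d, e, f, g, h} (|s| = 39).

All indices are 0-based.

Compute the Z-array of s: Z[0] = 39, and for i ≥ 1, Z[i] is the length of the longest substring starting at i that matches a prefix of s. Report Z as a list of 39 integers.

Z[0]=39
i=1: i≥r, start 0; Z[1]=0
i=2: i≥r, start 0; Z[2]=0
i=3: i≥r, start 0; Z[3]=0
i=4: i≥r, start 0; Z[4]=0
i=5: i≥r, start 0; Z[5]=0
i=6: i≥r, start 0; Z[6]=0
i=7: i≥r, start 0; Z[7]=0
i=8: i≥r, start 0; Z[8]=0
i=9: i≥r, start 0; Z[9]=0
i=10: i≥r, start 0; Z[10]=4 grow→box=[10,14)
i=11: min(r-i=3, Z[1]=0)=0; Z[11]=0
i=12: min(r-i=2, Z[2]=0)=0; Z[12]=0
i=13: min(r-i=1, Z[3]=0)=0; Z[13]=0
i=14: i≥r, start 0; Z[14]=0
i=15: i≥r, start 0; Z[15]=0
i=16: i≥r, start 0; Z[16]=0
i=17: i≥r, start 0; Z[17]=1 grow→box=[17,18)
i=18: i≥r, start 0; Z[18]=4 grow→box=[18,22)
i=19: min(r-i=3, Z[1]=0)=0; Z[19]=0
i=20: min(r-i=2, Z[2]=0)=0; Z[20]=0
i=21: min(r-i=1, Z[3]=0)=0; Z[21]=0
i=22: i≥r, start 0; Z[22]=0
i=23: i≥r, start 0; Z[23]=0
i=24: i≥r, start 0; Z[24]=0
i=25: i≥r, start 0; Z[25]=1 grow→box=[25,26)
i=26: i≥r, start 0; Z[26]=0
i=27: i≥r, start 0; Z[27]=0
i=28: i≥r, start 0; Z[28]=0
i=29: i≥r, start 0; Z[29]=0
i=30: i≥r, start 0; Z[30]=0
i=31: i≥r, start 0; Z[31]=0
i=32: i≥r, start 0; Z[32]=0
i=33: i≥r, start 0; Z[33]=4 grow→box=[33,37)
i=34: min(r-i=3, Z[1]=0)=0; Z[34]=0
i=35: min(r-i=2, Z[2]=0)=0; Z[35]=0
i=36: min(r-i=1, Z[3]=0)=0; Z[36]=0
i=37: i≥r, start 0; Z[37]=0
i=38: i≥r, start 0; Z[38]=0

[39, 0, 0, 0, 0, 0, 0, 0, 0, 0, 4, 0, 0, 0, 0, 0, 0, 1, 4, 0, 0, 0, 0, 0, 0, 1, 0, 0, 0, 0, 0, 0, 0, 4, 0, 0, 0, 0, 0]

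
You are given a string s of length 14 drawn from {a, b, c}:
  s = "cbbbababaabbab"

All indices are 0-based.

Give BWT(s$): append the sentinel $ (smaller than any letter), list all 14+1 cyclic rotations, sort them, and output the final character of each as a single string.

rank  rotation         last
    0  $cbbbababaabbab  b
    1  aabbab$cbbbabab  b
    2  ab$cbbbababaabb  b
    3  abaabbab$cbbbab  b
    4  ababaabbab$cbbb  b
    5  abbab$cbbbababa  a
    6  b$cbbbababaabba  a
    7  baabbab$cbbbaba  a
    8  bab$cbbbababaab  b
    9  babaabbab$cbbba  a
   10  bababaabbab$cbb  b
   11  bbab$cbbbababaa  a
   12  bbababaabbab$cb  b
   13  bbbababaabbab$c  c
   14  cbbbababaabbab$  $

bbbbbaaabababc$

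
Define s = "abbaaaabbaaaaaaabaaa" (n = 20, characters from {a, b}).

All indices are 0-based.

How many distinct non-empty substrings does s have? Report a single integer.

rank | idx | suffix
   0 |  19 | a
   1 |  18 | aa
   2 |  17 | aaa
   3 |   9 | aaaaaaabaaa
   4 |  10 | aaaaaabaaa
   5 |  11 | aaaaabaaa
   6 |  12 | aaaabaaa
   7 |   3 | aaaabbaaaaaaabaaa
   8 |  13 | aaabaaa
   9 |   4 | aaabbaaaaaaabaaa
  10 |  14 | aabaaa
  11 |   5 | aabbaaaaaaabaaa
  12 |  15 | abaaa
  13 |   6 | abbaaaaaaabaaa
  14 |   0 | abbaaaabbaaaaaaabaaa
  15 |  16 | baaa
  16 |   8 | baaaaaaabaaa
  17 |   2 | baaaabbaaaaaaabaaa
  18 |   7 | bbaaaaaaabaaa
  19 |   1 | bbaaaabbaaaaaaabaaa

SA = [19, 18, 17, 9, 10, 11, 12, 3, 13, 4, 14, 5, 15, 6, 0, 16, 8, 2, 7, 1]
[i] adj suffixes → lcp
  [1] 19/18 → 1 ('a')
  [2] 18/17 → 2 ('aa')
  [3] 17/9 → 3 ('aaa')
  [4] 9/10 → 6 ('aaaaaa')
  [5] 10/11 → 5 ('aaaaa')
  [6] 11/12 → 4 ('aaaa')
  [7] 12/3 → 5 ('aaaab')
  [8] 3/13 → 3 ('aaa')
  [9] 13/4 → 4 ('aaab')
  [10] 4/14 → 2 ('aa')
  [11] 14/5 → 3 ('aab')
  [12] 5/15 → 1 ('a')
  [13] 15/6 → 2 ('ab')
  [14] 6/0 → 7 ('abbaaaa')
  [15] 0/16 → 0 ('')
  [16] 16/8 → 4 ('baaa')
  [17] 8/2 → 5 ('baaaa')
  [18] 2/7 → 1 ('b')
  [19] 7/1 → 6 ('bbaaaa')

n(n+1)/2 = 20·21/2 = 210
Σ LCP = 0 + 1 + 2 + 3 + 6 + 5 + 4 + 5 + 3 + 4 + 2 + 3 + 1 + 2 + 7 + 0 + 4 + 5 + 1 + 6 = 64
distinct = 210 − 64 = 146

146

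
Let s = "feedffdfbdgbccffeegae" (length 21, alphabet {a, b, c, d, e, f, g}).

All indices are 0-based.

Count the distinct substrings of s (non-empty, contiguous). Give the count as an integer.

sorted suffixes:
  #0 SA[0]=19  'ae'
  #1 SA[1]=11  'bccffeegae'
  #2 SA[2]=8  'bdgbccffeegae'
  #3 SA[3]=12  'ccffeegae'
  #4 SA[4]=13  'cffeegae'
  #5 SA[5]=6  'dfbdgbccffeegae'
  #6 SA[6]=3  'dffdfbdgbccffeegae'
  #7 SA[7]=9  'dgbccffeegae'
  #8 SA[8]=20  'e'
  #9 SA[9]=2  'edffdfbdgbccffeegae'
  #10 SA[10]=1  'eedffdfbdgbccffeegae'
  #11 SA[11]=16  'eegae'
  #12 SA[12]=17  'egae'
  #13 SA[13]=7  'fbdgbccffeegae'
  #14 SA[14]=5  'fdfbdgbccffeegae'
  #15 SA[15]=0  'feedffdfbdgbccffeegae'
  #16 SA[16]=15  'feegae'
  #17 SA[17]=4  'ffdfbdgbccffeegae'
  #18 SA[18]=14  'ffeegae'
  #19 SA[19]=18  'gae'
  #20 SA[20]=10  'gbccffeegae'

SA = [19, 11, 8, 12, 13, 6, 3, 9, 20, 2, 1, 16, 17, 7, 5, 0, 15, 4, 14, 18, 10]
i: (SA[i-1],SA[i]) lcp shared
  1: (19,11) 0 ''
  2: (11,8) 1 'b'
  3: (8,12) 0 ''
  4: (12,13) 1 'c'
  5: (13,6) 0 ''
  6: (6,3) 2 'df'
  7: (3,9) 1 'd'
  8: (9,20) 0 ''
  9: (20,2) 1 'e'
  10: (2,1) 1 'e'
  11: (1,16) 2 'ee'
  12: (16,17) 1 'e'
  13: (17,7) 0 ''
  14: (7,5) 1 'f'
  15: (5,0) 1 'f'
  16: (0,15) 3 'fee'
  17: (15,4) 1 'f'
  18: (4,14) 2 'ff'
  19: (14,18) 0 ''
  20: (18,10) 1 'g'

n(n+1)/2 = 21·22/2 = 231
Σ LCP = 0 + 0 + 1 + 0 + 1 + 0 + 2 + 1 + 0 + 1 + 1 + 2 + 1 + 0 + 1 + 1 + 3 + 1 + 2 + 0 + 1 = 19
distinct = 231 − 19 = 212

212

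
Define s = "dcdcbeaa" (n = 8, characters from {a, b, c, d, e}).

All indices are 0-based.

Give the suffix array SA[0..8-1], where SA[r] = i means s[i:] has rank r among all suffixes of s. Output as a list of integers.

rank→(start, suffix):
  0 → (7, 'a')
  1 → (6, 'aa')
  2 → (4, 'beaa')
  3 → (3, 'cbeaa')
  4 → (1, 'cdcbeaa')
  5 → (2, 'dcbeaa')
  6 → (0, 'dcdcbeaa')
  7 → (5, 'eaa')

[7, 6, 4, 3, 1, 2, 0, 5]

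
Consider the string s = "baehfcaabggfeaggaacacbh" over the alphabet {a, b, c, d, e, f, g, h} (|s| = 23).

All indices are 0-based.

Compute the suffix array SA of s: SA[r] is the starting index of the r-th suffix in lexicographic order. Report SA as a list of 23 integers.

[6, 16, 7, 17, 19, 1, 13, 0, 8, 21, 5, 18, 20, 12, 2, 4, 11, 15, 10, 14, 9, 22, 3]

rank | idx | suffix
   0 |   6 | aabggfeaggaacacbh
   1 |  16 | aacacbh
   2 |   7 | abggfeaggaacacbh
   3 |  17 | acacbh
   4 |  19 | acbh
   5 |   1 | aehfcaabggfeaggaacacbh
   6 |  13 | aggaacacbh
   7 |   0 | baehfcaabggfeaggaacacbh
   8 |   8 | bggfeaggaacacbh
   9 |  21 | bh
  10 |   5 | caabggfeaggaacacbh
  11 |  18 | cacbh
  12 |  20 | cbh
  13 |  12 | eaggaacacbh
  14 |   2 | ehfcaabggfeaggaacacbh
  15 |   4 | fcaabggfeaggaacacbh
  16 |  11 | feaggaacacbh
  17 |  15 | gaacacbh
  18 |  10 | gfeaggaacacbh
  19 |  14 | ggaacacbh
  20 |   9 | ggfeaggaacacbh
  21 |  22 | h
  22 |   3 | hfcaabggfeaggaacacbh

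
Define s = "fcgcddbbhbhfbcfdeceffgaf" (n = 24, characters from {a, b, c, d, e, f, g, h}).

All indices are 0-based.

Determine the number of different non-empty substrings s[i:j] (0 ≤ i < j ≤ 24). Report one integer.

283

rank | idx | suffix
   0 |  22 | af
   1 |   6 | bbhbhfbcfdeceffgaf
   2 |  12 | bcfdeceffgaf
   3 |   7 | bhbhfbcfdeceffgaf
   4 |   9 | bhfbcfdeceffgaf
   5 |   3 | cddbbhbhfbcfdeceffgaf
   6 |  17 | ceffgaf
   7 |  13 | cfdeceffgaf
   8 |   1 | cgcddbbhbhfbcfdeceffgaf
   9 |   5 | dbbhbhfbcfdeceffgaf
  10 |   4 | ddbbhbhfbcfdeceffgaf
  11 |  15 | deceffgaf
  12 |  16 | eceffgaf
  13 |  18 | effgaf
  14 |  23 | f
  15 |  11 | fbcfdeceffgaf
  16 |   0 | fcgcddbbhbhfbcfdeceffgaf
  17 |  14 | fdeceffgaf
  18 |  19 | ffgaf
  19 |  20 | fgaf
  20 |  21 | gaf
  21 |   2 | gcddbbhbhfbcfdeceffgaf
  22 |   8 | hbhfbcfdeceffgaf
  23 |  10 | hfbcfdeceffgaf

SA = [22, 6, 12, 7, 9, 3, 17, 13, 1, 5, 4, 15, 16, 18, 23, 11, 0, 14, 19, 20, 21, 2, 8, 10]
i: (SA[i-1],SA[i]) lcp shared
  1: (22,6) 0 ''
  2: (6,12) 1 'b'
  3: (12,7) 1 'b'
  4: (7,9) 2 'bh'
  5: (9,3) 0 ''
  6: (3,17) 1 'c'
  7: (17,13) 1 'c'
  8: (13,1) 1 'c'
  9: (1,5) 0 ''
  10: (5,4) 1 'd'
  11: (4,15) 1 'd'
  12: (15,16) 0 ''
  13: (16,18) 1 'e'
  14: (18,23) 0 ''
  15: (23,11) 1 'f'
  16: (11,0) 1 'f'
  17: (0,14) 1 'f'
  18: (14,19) 1 'f'
  19: (19,20) 1 'f'
  20: (20,21) 0 ''
  21: (21,2) 1 'g'
  22: (2,8) 0 ''
  23: (8,10) 1 'h'

n(n+1)/2 = 24·25/2 = 300
Σ LCP = 0 + 0 + 1 + 1 + 2 + 0 + 1 + 1 + 1 + 0 + 1 + 1 + 0 + 1 + 0 + 1 + 1 + 1 + 1 + 1 + 0 + 1 + 0 + 1 = 17
distinct = 300 − 17 = 283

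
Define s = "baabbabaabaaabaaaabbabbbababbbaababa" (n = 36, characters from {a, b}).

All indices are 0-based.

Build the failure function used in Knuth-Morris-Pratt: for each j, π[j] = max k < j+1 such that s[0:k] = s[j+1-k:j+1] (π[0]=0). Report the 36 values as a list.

[0, 0, 0, 1, 1, 2, 1, 2, 3, 4, 2, 3, 0, 1, 2, 3, 0, 0, 1, 1, 2, 1, 1, 1, 2, 1, 2, 1, 1, 1, 2, 3, 4, 2, 1, 2]

π[0] = 0
j=1 s[j]='a': π[1]=0 (border '')
j=2 s[j]='a': π[2]=0 (border '')
j=3 s[j]='b': π[3]=1 (border 'b')
j=4 s[j]='b': k: 1→0; π[4]=1 (border 'b')
j=5 s[j]='a': π[5]=2 (border 'ba')
j=6 s[j]='b': k: 2→0; π[6]=1 (border 'b')
j=7 s[j]='a': π[7]=2 (border 'ba')
j=8 s[j]='a': π[8]=3 (border 'baa')
j=9 s[j]='b': π[9]=4 (border 'baab')
j=10 s[j]='a': k: 4→1; π[10]=2 (border 'ba')
j=11 s[j]='a': π[11]=3 (border 'baa')
j=12 s[j]='a': k: 3→0; π[12]=0 (border '')
j=13 s[j]='b': π[13]=1 (border 'b')
j=14 s[j]='a': π[14]=2 (border 'ba')
j=15 s[j]='a': π[15]=3 (border 'baa')
j=16 s[j]='a': k: 3→0; π[16]=0 (border '')
j=17 s[j]='a': π[17]=0 (border '')
j=18 s[j]='b': π[18]=1 (border 'b')
j=19 s[j]='b': k: 1→0; π[19]=1 (border 'b')
j=20 s[j]='a': π[20]=2 (border 'ba')
j=21 s[j]='b': k: 2→0; π[21]=1 (border 'b')
j=22 s[j]='b': k: 1→0; π[22]=1 (border 'b')
j=23 s[j]='b': k: 1→0; π[23]=1 (border 'b')
j=24 s[j]='a': π[24]=2 (border 'ba')
j=25 s[j]='b': k: 2→0; π[25]=1 (border 'b')
j=26 s[j]='a': π[26]=2 (border 'ba')
j=27 s[j]='b': k: 2→0; π[27]=1 (border 'b')
j=28 s[j]='b': k: 1→0; π[28]=1 (border 'b')
j=29 s[j]='b': k: 1→0; π[29]=1 (border 'b')
j=30 s[j]='a': π[30]=2 (border 'ba')
j=31 s[j]='a': π[31]=3 (border 'baa')
j=32 s[j]='b': π[32]=4 (border 'baab')
j=33 s[j]='a': k: 4→1; π[33]=2 (border 'ba')
j=34 s[j]='b': k: 2→0; π[34]=1 (border 'b')
j=35 s[j]='a': π[35]=2 (border 'ba')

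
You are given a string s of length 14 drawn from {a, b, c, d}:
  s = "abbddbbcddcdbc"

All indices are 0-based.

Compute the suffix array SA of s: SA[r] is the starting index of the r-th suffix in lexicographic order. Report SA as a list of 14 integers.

rank→(start, suffix):
  0 → (0, 'abbddbbcddcdbc')
  1 → (5, 'bbcddcdbc')
  2 → (1, 'bbddbbcddcdbc')
  3 → (12, 'bc')
  4 → (6, 'bcddcdbc')
  5 → (2, 'bddbbcddcdbc')
  6 → (13, 'c')
  7 → (10, 'cdbc')
  8 → (7, 'cddcdbc')
  9 → (4, 'dbbcddcdbc')
  10 → (11, 'dbc')
  11 → (9, 'dcdbc')
  12 → (3, 'ddbbcddcdbc')
  13 → (8, 'ddcdbc')

[0, 5, 1, 12, 6, 2, 13, 10, 7, 4, 11, 9, 3, 8]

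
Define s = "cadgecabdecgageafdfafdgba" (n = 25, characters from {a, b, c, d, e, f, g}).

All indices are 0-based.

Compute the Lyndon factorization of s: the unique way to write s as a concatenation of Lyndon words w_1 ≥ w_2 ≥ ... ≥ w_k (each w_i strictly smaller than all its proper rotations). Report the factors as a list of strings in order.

emit factor 1: 'c' (i=0, period=1)
emit factor 2: 'adgec' (i=1, period=5)
emit factor 3: 'abdecgageafdfafdgb' (i=6, period=18)
emit factor 4: 'a' (i=24, period=1)

["c", "adgec", "abdecgageafdfafdgb", "a"]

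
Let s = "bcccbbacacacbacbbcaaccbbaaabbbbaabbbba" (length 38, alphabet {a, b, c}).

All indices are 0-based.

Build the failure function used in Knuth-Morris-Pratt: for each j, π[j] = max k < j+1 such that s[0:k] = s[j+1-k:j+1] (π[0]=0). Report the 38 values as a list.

[0, 0, 0, 0, 1, 1, 0, 0, 0, 0, 0, 0, 1, 0, 0, 1, 1, 2, 0, 0, 0, 0, 1, 1, 0, 0, 0, 1, 1, 1, 1, 0, 0, 1, 1, 1, 1, 0]

π[0] = 0
j=1 s[j]='c': π[1]=0 (border '')
j=2 s[j]='c': π[2]=0 (border '')
j=3 s[j]='c': π[3]=0 (border '')
j=4 s[j]='b': π[4]=1 (border 'b')
j=5 s[j]='b': k: 1→0; π[5]=1 (border 'b')
j=6 s[j]='a': k: 1→0; π[6]=0 (border '')
j=7 s[j]='c': π[7]=0 (border '')
j=8 s[j]='a': π[8]=0 (border '')
j=9 s[j]='c': π[9]=0 (border '')
j=10 s[j]='a': π[10]=0 (border '')
j=11 s[j]='c': π[11]=0 (border '')
j=12 s[j]='b': π[12]=1 (border 'b')
j=13 s[j]='a': k: 1→0; π[13]=0 (border '')
j=14 s[j]='c': π[14]=0 (border '')
j=15 s[j]='b': π[15]=1 (border 'b')
j=16 s[j]='b': k: 1→0; π[16]=1 (border 'b')
j=17 s[j]='c': π[17]=2 (border 'bc')
j=18 s[j]='a': k: 2→0; π[18]=0 (border '')
j=19 s[j]='a': π[19]=0 (border '')
j=20 s[j]='c': π[20]=0 (border '')
j=21 s[j]='c': π[21]=0 (border '')
j=22 s[j]='b': π[22]=1 (border 'b')
j=23 s[j]='b': k: 1→0; π[23]=1 (border 'b')
j=24 s[j]='a': k: 1→0; π[24]=0 (border '')
j=25 s[j]='a': π[25]=0 (border '')
j=26 s[j]='a': π[26]=0 (border '')
j=27 s[j]='b': π[27]=1 (border 'b')
j=28 s[j]='b': k: 1→0; π[28]=1 (border 'b')
j=29 s[j]='b': k: 1→0; π[29]=1 (border 'b')
j=30 s[j]='b': k: 1→0; π[30]=1 (border 'b')
j=31 s[j]='a': k: 1→0; π[31]=0 (border '')
j=32 s[j]='a': π[32]=0 (border '')
j=33 s[j]='b': π[33]=1 (border 'b')
j=34 s[j]='b': k: 1→0; π[34]=1 (border 'b')
j=35 s[j]='b': k: 1→0; π[35]=1 (border 'b')
j=36 s[j]='b': k: 1→0; π[36]=1 (border 'b')
j=37 s[j]='a': k: 1→0; π[37]=0 (border '')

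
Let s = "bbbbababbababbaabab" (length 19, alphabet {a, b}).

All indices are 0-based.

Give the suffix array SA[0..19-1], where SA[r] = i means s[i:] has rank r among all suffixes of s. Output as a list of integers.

sorted suffixes:
  #0 SA[0]=14  'aabab'
  #1 SA[1]=17  'ab'
  #2 SA[2]=15  'abab'
  #3 SA[3]=9  'ababbaabab'
  #4 SA[4]=4  'ababbababbaabab'
  #5 SA[5]=11  'abbaabab'
  #6 SA[6]=6  'abbababbaabab'
  #7 SA[7]=18  'b'
  #8 SA[8]=13  'baabab'
  #9 SA[9]=16  'bab'
  #10 SA[10]=8  'bababbaabab'
  #11 SA[11]=3  'bababbababbaabab'
  #12 SA[12]=10  'babbaabab'
  #13 SA[13]=5  'babbababbaabab'
  #14 SA[14]=12  'bbaabab'
  #15 SA[15]=7  'bbababbaabab'
  #16 SA[16]=2  'bbababbababbaabab'
  #17 SA[17]=1  'bbbababbababbaabab'
  #18 SA[18]=0  'bbbbababbababbaabab'

[14, 17, 15, 9, 4, 11, 6, 18, 13, 16, 8, 3, 10, 5, 12, 7, 2, 1, 0]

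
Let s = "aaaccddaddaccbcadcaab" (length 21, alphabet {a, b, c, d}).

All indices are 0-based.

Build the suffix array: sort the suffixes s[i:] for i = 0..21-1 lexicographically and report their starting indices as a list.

rank→(start, suffix):
  0 → (0, 'aaaccddaddaccbcadcaab')
  1 → (18, 'aab')
  2 → (1, 'aaccddaddaccbcadcaab')
  3 → (19, 'ab')
  4 → (10, 'accbcadcaab')
  5 → (2, 'accddaddaccbcadcaab')
  6 → (15, 'adcaab')
  7 → (7, 'addaccbcadcaab')
  8 → (20, 'b')
  9 → (13, 'bcadcaab')
  10 → (17, 'caab')
  11 → (14, 'cadcaab')
  12 → (12, 'cbcadcaab')
  13 → (11, 'ccbcadcaab')
  14 → (3, 'ccddaddaccbcadcaab')
  15 → (4, 'cddaddaccbcadcaab')
  16 → (9, 'daccbcadcaab')
  17 → (6, 'daddaccbcadcaab')
  18 → (16, 'dcaab')
  19 → (8, 'ddaccbcadcaab')
  20 → (5, 'ddaddaccbcadcaab')

[0, 18, 1, 19, 10, 2, 15, 7, 20, 13, 17, 14, 12, 11, 3, 4, 9, 6, 16, 8, 5]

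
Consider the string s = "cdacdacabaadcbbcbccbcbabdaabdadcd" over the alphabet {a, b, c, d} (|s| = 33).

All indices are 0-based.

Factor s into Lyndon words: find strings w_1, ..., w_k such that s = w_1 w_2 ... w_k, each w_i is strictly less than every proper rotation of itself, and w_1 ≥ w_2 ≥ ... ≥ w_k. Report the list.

emit factor 1: 'cd' (i=0, period=2)
emit factor 2: 'acd' (i=2, period=3)
emit factor 3: 'ac' (i=5, period=2)
emit factor 4: 'ab' (i=7, period=2)
emit factor 5: 'aadcbbcbccbcbabd' (i=9, period=16)
emit factor 6: 'aabdadcd' (i=25, period=8)

["cd", "acd", "ac", "ab", "aadcbbcbccbcbabd", "aabdadcd"]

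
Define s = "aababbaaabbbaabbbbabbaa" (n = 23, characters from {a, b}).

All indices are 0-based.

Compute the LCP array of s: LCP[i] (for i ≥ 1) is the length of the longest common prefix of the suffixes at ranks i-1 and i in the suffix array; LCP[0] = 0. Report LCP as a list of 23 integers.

[0, 1, 2, 2, 3, 5, 1, 2, 5, 3, 4, 0, 3, 3, 2, 6, 1, 4, 4, 3, 2, 4, 3]

sorted suffixes:
  #0 SA[0]=22  'a'
  #1 SA[1]=21  'aa'
  #2 SA[2]=6  'aaabbbaabbbbabbaa'
  #3 SA[3]=0  'aababbaaabbbaabbbbabbaa'
  #4 SA[4]=7  'aabbbaabbbbabbaa'
  #5 SA[5]=12  'aabbbbabbaa'
  #6 SA[6]=1  'ababbaaabbbaabbbbabbaa'
  #7 SA[7]=18  'abbaa'
  #8 SA[8]=3  'abbaaabbbaabbbbabbaa'
  #9 SA[9]=8  'abbbaabbbbabbaa'
  #10 SA[10]=13  'abbbbabbaa'
  #11 SA[11]=20  'baa'
  #12 SA[12]=5  'baaabbbaabbbbabbaa'
  #13 SA[13]=11  'baabbbbabbaa'
  #14 SA[14]=17  'babbaa'
  #15 SA[15]=2  'babbaaabbbaabbbbabbaa'
  #16 SA[16]=19  'bbaa'
  #17 SA[17]=4  'bbaaabbbaabbbbabbaa'
  #18 SA[18]=10  'bbaabbbbabbaa'
  #19 SA[19]=16  'bbabbaa'
  #20 SA[20]=9  'bbbaabbbbabbaa'
  #21 SA[21]=15  'bbbabbaa'
  #22 SA[22]=14  'bbbbabbaa'

SA = [22, 21, 6, 0, 7, 12, 1, 18, 3, 8, 13, 20, 5, 11, 17, 2, 19, 4, 10, 16, 9, 15, 14]
[i] adj suffixes → lcp
  [1] 22/21 → 1 ('a')
  [2] 21/6 → 2 ('aa')
  [3] 6/0 → 2 ('aa')
  [4] 0/7 → 3 ('aab')
  [5] 7/12 → 5 ('aabbb')
  [6] 12/1 → 1 ('a')
  [7] 1/18 → 2 ('ab')
  [8] 18/3 → 5 ('abbaa')
  [9] 3/8 → 3 ('abb')
  [10] 8/13 → 4 ('abbb')
  [11] 13/20 → 0 ('')
  [12] 20/5 → 3 ('baa')
  [13] 5/11 → 3 ('baa')
  [14] 11/17 → 2 ('ba')
  [15] 17/2 → 6 ('babbaa')
  [16] 2/19 → 1 ('b')
  [17] 19/4 → 4 ('bbaa')
  [18] 4/10 → 4 ('bbaa')
  [19] 10/16 → 3 ('bba')
  [20] 16/9 → 2 ('bb')
  [21] 9/15 → 4 ('bbba')
  [22] 15/14 → 3 ('bbb')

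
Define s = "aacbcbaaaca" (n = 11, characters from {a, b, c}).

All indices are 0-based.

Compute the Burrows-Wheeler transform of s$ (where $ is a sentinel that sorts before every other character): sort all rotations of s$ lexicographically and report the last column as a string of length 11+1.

acba$aaccaba

rank  rotation      last
    0  $aacbcbaaaca  a
    1  a$aacbcbaaac  c
    2  aaaca$aacbcb  b
    3  aaca$aacbcba  a
    4  aacbcbaaaca$  $
    5  aca$aacbcbaa  a
    6  acbcbaaaca$a  a
    7  baaaca$aacbc  c
    8  bcbaaaca$aac  c
    9  ca$aacbcbaaa  a
   10  cbaaaca$aacb  b
   11  cbcbaaaca$aa  a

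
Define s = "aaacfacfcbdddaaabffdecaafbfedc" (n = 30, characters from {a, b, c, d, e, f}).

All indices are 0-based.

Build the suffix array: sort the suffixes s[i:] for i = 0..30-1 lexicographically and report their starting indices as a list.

[13, 0, 14, 1, 22, 15, 2, 5, 23, 9, 25, 16, 29, 21, 8, 3, 6, 12, 28, 11, 10, 19, 20, 27, 4, 24, 7, 18, 26, 17]

rank→(start, suffix):
  0 → (13, 'aaabffdecaafbfedc')
  1 → (0, 'aaacfacfcbdddaaabffdecaafbfedc')
  2 → (14, 'aabffdecaafbfedc')
  3 → (1, 'aacfacfcbdddaaabffdecaafbfedc')
  4 → (22, 'aafbfedc')
  5 → (15, 'abffdecaafbfedc')
  6 → (2, 'acfacfcbdddaaabffdecaafbfedc')
  7 → (5, 'acfcbdddaaabffdecaafbfedc')
  8 → (23, 'afbfedc')
  9 → (9, 'bdddaaabffdecaafbfedc')
  10 → (25, 'bfedc')
  11 → (16, 'bffdecaafbfedc')
  12 → (29, 'c')
  13 → (21, 'caafbfedc')
  14 → (8, 'cbdddaaabffdecaafbfedc')
  15 → (3, 'cfacfcbdddaaabffdecaafbfedc')
  16 → (6, 'cfcbdddaaabffdecaafbfedc')
  17 → (12, 'daaabffdecaafbfedc')
  18 → (28, 'dc')
  19 → (11, 'ddaaabffdecaafbfedc')
  20 → (10, 'dddaaabffdecaafbfedc')
  21 → (19, 'decaafbfedc')
  22 → (20, 'ecaafbfedc')
  23 → (27, 'edc')
  24 → (4, 'facfcbdddaaabffdecaafbfedc')
  25 → (24, 'fbfedc')
  26 → (7, 'fcbdddaaabffdecaafbfedc')
  27 → (18, 'fdecaafbfedc')
  28 → (26, 'fedc')
  29 → (17, 'ffdecaafbfedc')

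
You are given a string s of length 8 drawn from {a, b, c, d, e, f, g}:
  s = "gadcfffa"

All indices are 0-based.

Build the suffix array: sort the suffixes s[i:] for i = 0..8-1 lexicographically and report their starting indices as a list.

rank→(start, suffix):
  0 → (7, 'a')
  1 → (1, 'adcfffa')
  2 → (3, 'cfffa')
  3 → (2, 'dcfffa')
  4 → (6, 'fa')
  5 → (5, 'ffa')
  6 → (4, 'fffa')
  7 → (0, 'gadcfffa')

[7, 1, 3, 2, 6, 5, 4, 0]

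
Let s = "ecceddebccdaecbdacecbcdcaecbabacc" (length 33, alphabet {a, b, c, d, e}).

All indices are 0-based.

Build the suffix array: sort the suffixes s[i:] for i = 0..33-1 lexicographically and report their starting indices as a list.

rank→(start, suffix):
  0 → (28, 'abacc')
  1 → (30, 'acc')
  2 → (16, 'acecbcdcaecbabacc')
  3 → (24, 'aecbabacc')
  4 → (11, 'aecbdacecbcdcaecbabacc')
  5 → (27, 'babacc')
  6 → (29, 'bacc')
  7 → (7, 'bccdaecbdacecbcdcaecbabacc')
  8 → (20, 'bcdcaecbabacc')
  9 → (14, 'bdacecbcdcaecbabacc')
  10 → (32, 'c')
  11 → (23, 'caecbabacc')
  12 → (26, 'cbabacc')
  13 → (19, 'cbcdcaecbabacc')
  14 → (13, 'cbdacecbcdcaecbabacc')
  15 → (31, 'cc')
  16 → (8, 'ccdaecbdacecbcdcaecbabacc')
  17 → (1, 'cceddebccdaecbdacecbcdcaecbabacc')
  18 → (9, 'cdaecbdacecbcdcaecbabacc')
  19 → (21, 'cdcaecbabacc')
  20 → (17, 'cecbcdcaecbabacc')
  21 → (2, 'ceddebccdaecbdacecbcdcaecbabacc')
  22 → (15, 'dacecbcdcaecbabacc')
  23 → (10, 'daecbdacecbcdcaecbabacc')
  24 → (22, 'dcaecbabacc')
  25 → (4, 'ddebccdaecbdacecbcdcaecbabacc')
  26 → (5, 'debccdaecbdacecbcdcaecbabacc')
  27 → (6, 'ebccdaecbdacecbcdcaecbabacc')
  28 → (25, 'ecbabacc')
  29 → (18, 'ecbcdcaecbabacc')
  30 → (12, 'ecbdacecbcdcaecbabacc')
  31 → (0, 'ecceddebccdaecbdacecbcdcaecbabacc')
  32 → (3, 'eddebccdaecbdacecbcdcaecbabacc')

[28, 30, 16, 24, 11, 27, 29, 7, 20, 14, 32, 23, 26, 19, 13, 31, 8, 1, 9, 21, 17, 2, 15, 10, 22, 4, 5, 6, 25, 18, 12, 0, 3]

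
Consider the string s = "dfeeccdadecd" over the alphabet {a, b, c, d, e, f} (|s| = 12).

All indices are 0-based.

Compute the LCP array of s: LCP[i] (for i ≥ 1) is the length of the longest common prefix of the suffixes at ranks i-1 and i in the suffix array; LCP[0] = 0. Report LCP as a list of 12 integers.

rank→(start, suffix):
  0 → (7, 'adecd')
  1 → (4, 'ccdadecd')
  2 → (10, 'cd')
  3 → (5, 'cdadecd')
  4 → (11, 'd')
  5 → (6, 'dadecd')
  6 → (8, 'decd')
  7 → (0, 'dfeeccdadecd')
  8 → (3, 'eccdadecd')
  9 → (9, 'ecd')
  10 → (2, 'eeccdadecd')
  11 → (1, 'feeccdadecd')

SA = [7, 4, 10, 5, 11, 6, 8, 0, 3, 9, 2, 1]
i: (SA[i-1],SA[i]) lcp shared
  1: (7,4) 0 ''
  2: (4,10) 1 'c'
  3: (10,5) 2 'cd'
  4: (5,11) 0 ''
  5: (11,6) 1 'd'
  6: (6,8) 1 'd'
  7: (8,0) 1 'd'
  8: (0,3) 0 ''
  9: (3,9) 2 'ec'
  10: (9,2) 1 'e'
  11: (2,1) 0 ''

[0, 0, 1, 2, 0, 1, 1, 1, 0, 2, 1, 0]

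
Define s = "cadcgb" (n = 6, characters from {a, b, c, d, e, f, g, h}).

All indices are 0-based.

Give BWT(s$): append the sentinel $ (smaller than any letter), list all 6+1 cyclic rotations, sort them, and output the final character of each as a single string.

rank  rotation last
    0  $cadcgb  b
    1  adcgb$c  c
    2  b$cadcg  g
    3  cadcgb$  $
    4  cgb$cad  d
    5  dcgb$ca  a
    6  gb$cadc  c

bcg$dac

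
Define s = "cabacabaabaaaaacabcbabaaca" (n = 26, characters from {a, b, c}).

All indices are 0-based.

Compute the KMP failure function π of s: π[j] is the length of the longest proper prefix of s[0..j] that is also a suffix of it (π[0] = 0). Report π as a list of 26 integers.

π[0] = 0
j=1 s[j]='a': π[1]=0 (border '')
j=2 s[j]='b': π[2]=0 (border '')
j=3 s[j]='a': π[3]=0 (border '')
j=4 s[j]='c': π[4]=1 (border 'c')
j=5 s[j]='a': π[5]=2 (border 'ca')
j=6 s[j]='b': π[6]=3 (border 'cab')
j=7 s[j]='a': π[7]=4 (border 'caba')
j=8 s[j]='a': k: 4→0; π[8]=0 (border '')
j=9 s[j]='b': π[9]=0 (border '')
j=10 s[j]='a': π[10]=0 (border '')
j=11 s[j]='a': π[11]=0 (border '')
j=12 s[j]='a': π[12]=0 (border '')
j=13 s[j]='a': π[13]=0 (border '')
j=14 s[j]='a': π[14]=0 (border '')
j=15 s[j]='c': π[15]=1 (border 'c')
j=16 s[j]='a': π[16]=2 (border 'ca')
j=17 s[j]='b': π[17]=3 (border 'cab')
j=18 s[j]='c': k: 3→0; π[18]=1 (border 'c')
j=19 s[j]='b': k: 1→0; π[19]=0 (border '')
j=20 s[j]='a': π[20]=0 (border '')
j=21 s[j]='b': π[21]=0 (border '')
j=22 s[j]='a': π[22]=0 (border '')
j=23 s[j]='a': π[23]=0 (border '')
j=24 s[j]='c': π[24]=1 (border 'c')
j=25 s[j]='a': π[25]=2 (border 'ca')

[0, 0, 0, 0, 1, 2, 3, 4, 0, 0, 0, 0, 0, 0, 0, 1, 2, 3, 1, 0, 0, 0, 0, 0, 1, 2]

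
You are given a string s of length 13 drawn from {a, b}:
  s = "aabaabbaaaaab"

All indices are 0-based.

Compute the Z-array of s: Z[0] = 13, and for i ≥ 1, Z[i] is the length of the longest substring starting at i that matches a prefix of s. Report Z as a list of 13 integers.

Z[0]=13
i=1: fresh scan; Z[1]=1 extend→box=[1,2)
i=2: fresh scan; Z[2]=0
i=3: fresh scan; Z[3]=3 extend→box=[3,6)
i=4: min(r-i=2, Z[1]=1)=1; Z[4]=1
i=5: min(r-i=1, Z[2]=0)=0; Z[5]=0
i=6: fresh scan; Z[6]=0
i=7: fresh scan; Z[7]=2 extend→box=[7,9)
i=8: min(r-i=1, Z[1]=1)=1; Z[8]=2 extend→box=[8,10)
i=9: min(r-i=1, Z[1]=1)=1; Z[9]=2 extend→box=[9,11)
i=10: min(r-i=1, Z[1]=1)=1; Z[10]=3 extend→box=[10,13)
i=11: min(r-i=2, Z[1]=1)=1; Z[11]=1
i=12: min(r-i=1, Z[2]=0)=0; Z[12]=0

[13, 1, 0, 3, 1, 0, 0, 2, 2, 2, 3, 1, 0]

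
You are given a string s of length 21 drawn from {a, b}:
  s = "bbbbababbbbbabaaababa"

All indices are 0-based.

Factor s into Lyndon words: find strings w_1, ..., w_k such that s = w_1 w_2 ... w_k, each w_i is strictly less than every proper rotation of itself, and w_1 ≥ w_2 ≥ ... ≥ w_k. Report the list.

["b", "b", "b", "b", "ababbbbb", "ab", "aaabab", "a"]

emit factor 1: 'b' (i=0, period=1)
emit factor 2: 'b' (i=1, period=1)
emit factor 3: 'b' (i=2, period=1)
emit factor 4: 'b' (i=3, period=1)
emit factor 5: 'ababbbbb' (i=4, period=8)
emit factor 6: 'ab' (i=12, period=2)
emit factor 7: 'aaabab' (i=14, period=6)
emit factor 8: 'a' (i=20, period=1)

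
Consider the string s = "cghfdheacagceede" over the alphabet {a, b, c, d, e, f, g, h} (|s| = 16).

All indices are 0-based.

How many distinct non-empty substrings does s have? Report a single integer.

rank | idx | suffix
   0 |   7 | acagceede
   1 |   9 | agceede
   2 |   8 | cagceede
   3 |  11 | ceede
   4 |   0 | cghfdheacagceede
   5 |  14 | de
   6 |   4 | dheacagceede
   7 |  15 | e
   8 |   6 | eacagceede
   9 |  13 | ede
  10 |  12 | eede
  11 |   3 | fdheacagceede
  12 |  10 | gceede
  13 |   1 | ghfdheacagceede
  14 |   5 | heacagceede
  15 |   2 | hfdheacagceede

SA = [7, 9, 8, 11, 0, 14, 4, 15, 6, 13, 12, 3, 10, 1, 5, 2]
[i] adj suffixes → lcp
  [1] 7/9 → 1 ('a')
  [2] 9/8 → 0 ('')
  [3] 8/11 → 1 ('c')
  [4] 11/0 → 1 ('c')
  [5] 0/14 → 0 ('')
  [6] 14/4 → 1 ('d')
  [7] 4/15 → 0 ('')
  [8] 15/6 → 1 ('e')
  [9] 6/13 → 1 ('e')
  [10] 13/12 → 1 ('e')
  [11] 12/3 → 0 ('')
  [12] 3/10 → 0 ('')
  [13] 10/1 → 1 ('g')
  [14] 1/5 → 0 ('')
  [15] 5/2 → 1 ('h')

n(n+1)/2 = 16·17/2 = 136
Σ LCP = 0 + 1 + 0 + 1 + 1 + 0 + 1 + 0 + 1 + 1 + 1 + 0 + 0 + 1 + 0 + 1 = 9
distinct = 136 − 9 = 127

127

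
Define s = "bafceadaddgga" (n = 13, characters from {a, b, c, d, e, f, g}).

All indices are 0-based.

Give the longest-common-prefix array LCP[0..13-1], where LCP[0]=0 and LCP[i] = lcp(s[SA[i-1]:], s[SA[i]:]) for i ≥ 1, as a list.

rank | idx | suffix
   0 |  12 | a
   1 |   5 | adaddgga
   2 |   7 | addgga
   3 |   1 | afceadaddgga
   4 |   0 | bafceadaddgga
   5 |   3 | ceadaddgga
   6 |   6 | daddgga
   7 |   8 | ddgga
   8 |   9 | dgga
   9 |   4 | eadaddgga
  10 |   2 | fceadaddgga
  11 |  11 | ga
  12 |  10 | gga

SA = [12, 5, 7, 1, 0, 3, 6, 8, 9, 4, 2, 11, 10]
rank  pair      lcp
   1  s[12:],s[5:]  1  'a'
   2  s[5:],s[7:]  2  'ad'
   3  s[7:],s[1:]  1  'a'
   4  s[1:],s[0:]  0  ''
   5  s[0:],s[3:]  0  ''
   6  s[3:],s[6:]  0  ''
   7  s[6:],s[8:]  1  'd'
   8  s[8:],s[9:]  1  'd'
   9  s[9:],s[4:]  0  ''
  10  s[4:],s[2:]  0  ''
  11  s[2:],s[11:]  0  ''
  12  s[11:],s[10:]  1  'g'

[0, 1, 2, 1, 0, 0, 0, 1, 1, 0, 0, 0, 1]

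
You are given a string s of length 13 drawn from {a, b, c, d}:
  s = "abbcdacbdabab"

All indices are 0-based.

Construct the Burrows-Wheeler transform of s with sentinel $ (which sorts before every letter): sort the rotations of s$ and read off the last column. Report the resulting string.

bbd$daaabcabbc

rank  rotation        last
    0  $abbcdacbdabab  b
    1  ab$abbcdacbdab  b
    2  abab$abbcdacbd  d
    3  abbcdacbdabab$  $
    4  acbdabab$abbcd  d
    5  b$abbcdacbdaba  a
    6  bab$abbcdacbda  a
    7  bbcdacbdabab$a  a
    8  bcdacbdabab$ab  b
    9  bdabab$abbcdac  c
   10  cbdabab$abbcda  a
   11  cdacbdabab$abb  b
   12  dabab$abbcdacb  b
   13  dacbdabab$abbc  c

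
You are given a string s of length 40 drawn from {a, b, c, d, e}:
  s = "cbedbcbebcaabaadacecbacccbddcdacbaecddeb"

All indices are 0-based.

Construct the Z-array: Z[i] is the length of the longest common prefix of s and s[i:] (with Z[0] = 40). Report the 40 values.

[40, 0, 0, 0, 0, 3, 0, 0, 0, 1, 0, 0, 0, 0, 0, 0, 0, 1, 0, 2, 0, 0, 1, 1, 2, 0, 0, 0, 1, 0, 0, 2, 0, 0, 0, 1, 0, 0, 0, 0]

Z[0]=40
i=1: i≥r, start 0; Z[1]=0
i=2: i≥r, start 0; Z[2]=0
i=3: i≥r, start 0; Z[3]=0
i=4: i≥r, start 0; Z[4]=0
i=5: i≥r, start 0; Z[5]=3 grow→box=[5,8)
i=6: min(r-i=2, Z[1]=0)=0; Z[6]=0
i=7: min(r-i=1, Z[2]=0)=0; Z[7]=0
i=8: i≥r, start 0; Z[8]=0
i=9: i≥r, start 0; Z[9]=1 grow→box=[9,10)
i=10: i≥r, start 0; Z[10]=0
i=11: i≥r, start 0; Z[11]=0
i=12: i≥r, start 0; Z[12]=0
i=13: i≥r, start 0; Z[13]=0
i=14: i≥r, start 0; Z[14]=0
i=15: i≥r, start 0; Z[15]=0
i=16: i≥r, start 0; Z[16]=0
i=17: i≥r, start 0; Z[17]=1 grow→box=[17,18)
i=18: i≥r, start 0; Z[18]=0
i=19: i≥r, start 0; Z[19]=2 grow→box=[19,21)
i=20: min(r-i=1, Z[1]=0)=0; Z[20]=0
i=21: i≥r, start 0; Z[21]=0
i=22: i≥r, start 0; Z[22]=1 grow→box=[22,23)
i=23: i≥r, start 0; Z[23]=1 grow→box=[23,24)
i=24: i≥r, start 0; Z[24]=2 grow→box=[24,26)
i=25: min(r-i=1, Z[1]=0)=0; Z[25]=0
i=26: i≥r, start 0; Z[26]=0
i=27: i≥r, start 0; Z[27]=0
i=28: i≥r, start 0; Z[28]=1 grow→box=[28,29)
i=29: i≥r, start 0; Z[29]=0
i=30: i≥r, start 0; Z[30]=0
i=31: i≥r, start 0; Z[31]=2 grow→box=[31,33)
i=32: min(r-i=1, Z[1]=0)=0; Z[32]=0
i=33: i≥r, start 0; Z[33]=0
i=34: i≥r, start 0; Z[34]=0
i=35: i≥r, start 0; Z[35]=1 grow→box=[35,36)
i=36: i≥r, start 0; Z[36]=0
i=37: i≥r, start 0; Z[37]=0
i=38: i≥r, start 0; Z[38]=0
i=39: i≥r, start 0; Z[39]=0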